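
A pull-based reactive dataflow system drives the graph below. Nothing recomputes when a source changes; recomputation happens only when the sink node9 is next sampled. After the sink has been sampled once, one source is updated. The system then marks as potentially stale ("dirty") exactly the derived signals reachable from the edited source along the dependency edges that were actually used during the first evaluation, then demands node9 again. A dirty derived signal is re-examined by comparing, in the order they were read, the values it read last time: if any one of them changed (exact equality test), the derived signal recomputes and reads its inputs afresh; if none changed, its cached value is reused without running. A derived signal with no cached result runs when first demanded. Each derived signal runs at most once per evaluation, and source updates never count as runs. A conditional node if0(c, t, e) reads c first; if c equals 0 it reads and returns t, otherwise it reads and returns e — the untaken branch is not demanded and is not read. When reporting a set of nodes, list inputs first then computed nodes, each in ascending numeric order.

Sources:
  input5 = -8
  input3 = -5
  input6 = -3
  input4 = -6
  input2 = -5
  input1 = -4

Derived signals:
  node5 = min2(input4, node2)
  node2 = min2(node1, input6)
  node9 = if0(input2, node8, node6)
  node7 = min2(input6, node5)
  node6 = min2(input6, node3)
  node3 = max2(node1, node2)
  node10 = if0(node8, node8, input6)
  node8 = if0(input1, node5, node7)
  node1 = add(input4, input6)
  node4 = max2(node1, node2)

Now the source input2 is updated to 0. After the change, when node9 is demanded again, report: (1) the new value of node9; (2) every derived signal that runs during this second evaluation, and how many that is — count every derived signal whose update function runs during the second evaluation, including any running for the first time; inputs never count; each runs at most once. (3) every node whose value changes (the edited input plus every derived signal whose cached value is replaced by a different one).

First evaluation (everything demanded from the output):
  node1 = add(-6, -3) = -9
  node2 = min2(-9, -3) = -9
  node3 = max2(-9, -9) = -9
  node6 = min2(-3, -9) = -9
  node9 = if0(input2=-5 -> else branch node6) = -9

Propagation after the edit:
  node5: demanded for the first time — runs, produces -9.
  node7: demanded for the first time — runs, produces -9.
  node8: demanded for the first time — runs, produces -9.
  node9: runs — input2 -5->0; result -9 (same value as before).

Key observation: a condition flipped, so demand reaches new nodes — node5, node7, node8 run for the first time.

New value of node9: -9.
Derived signals that run: node5, node7, node8, node9 — 4 in total.
Values that change: input2.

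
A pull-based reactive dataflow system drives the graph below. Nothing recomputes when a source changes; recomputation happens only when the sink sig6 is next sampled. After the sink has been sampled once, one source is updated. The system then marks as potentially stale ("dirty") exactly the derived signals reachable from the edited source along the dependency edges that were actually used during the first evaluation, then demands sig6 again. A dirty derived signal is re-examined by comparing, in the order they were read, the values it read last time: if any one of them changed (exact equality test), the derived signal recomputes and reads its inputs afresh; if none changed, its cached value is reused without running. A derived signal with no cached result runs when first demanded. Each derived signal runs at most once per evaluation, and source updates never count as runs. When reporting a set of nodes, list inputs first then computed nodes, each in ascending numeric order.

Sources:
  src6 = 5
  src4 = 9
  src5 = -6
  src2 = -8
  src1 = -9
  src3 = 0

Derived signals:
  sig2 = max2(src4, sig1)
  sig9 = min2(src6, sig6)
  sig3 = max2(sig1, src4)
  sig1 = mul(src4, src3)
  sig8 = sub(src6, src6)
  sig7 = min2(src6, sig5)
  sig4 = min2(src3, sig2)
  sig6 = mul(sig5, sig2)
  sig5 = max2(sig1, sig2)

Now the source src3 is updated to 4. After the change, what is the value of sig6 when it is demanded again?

New value of sig6: 1296.

First evaluation (everything demanded from the output):
  sig1 = mul(9, 0) = 0
  sig2 = max2(9, 0) = 9
  sig5 = max2(0, 9) = 9
  sig6 = mul(9, 9) = 81

Propagation after the edit:
  sig1: runs — src3 0->4; result 36.
  sig2: runs — sig1 0->36; result 36.
  sig5: runs — sig1 0->36; sig2 9->36; result 36.
  sig6: runs — sig5 9->36; sig2 9->36; result 1296.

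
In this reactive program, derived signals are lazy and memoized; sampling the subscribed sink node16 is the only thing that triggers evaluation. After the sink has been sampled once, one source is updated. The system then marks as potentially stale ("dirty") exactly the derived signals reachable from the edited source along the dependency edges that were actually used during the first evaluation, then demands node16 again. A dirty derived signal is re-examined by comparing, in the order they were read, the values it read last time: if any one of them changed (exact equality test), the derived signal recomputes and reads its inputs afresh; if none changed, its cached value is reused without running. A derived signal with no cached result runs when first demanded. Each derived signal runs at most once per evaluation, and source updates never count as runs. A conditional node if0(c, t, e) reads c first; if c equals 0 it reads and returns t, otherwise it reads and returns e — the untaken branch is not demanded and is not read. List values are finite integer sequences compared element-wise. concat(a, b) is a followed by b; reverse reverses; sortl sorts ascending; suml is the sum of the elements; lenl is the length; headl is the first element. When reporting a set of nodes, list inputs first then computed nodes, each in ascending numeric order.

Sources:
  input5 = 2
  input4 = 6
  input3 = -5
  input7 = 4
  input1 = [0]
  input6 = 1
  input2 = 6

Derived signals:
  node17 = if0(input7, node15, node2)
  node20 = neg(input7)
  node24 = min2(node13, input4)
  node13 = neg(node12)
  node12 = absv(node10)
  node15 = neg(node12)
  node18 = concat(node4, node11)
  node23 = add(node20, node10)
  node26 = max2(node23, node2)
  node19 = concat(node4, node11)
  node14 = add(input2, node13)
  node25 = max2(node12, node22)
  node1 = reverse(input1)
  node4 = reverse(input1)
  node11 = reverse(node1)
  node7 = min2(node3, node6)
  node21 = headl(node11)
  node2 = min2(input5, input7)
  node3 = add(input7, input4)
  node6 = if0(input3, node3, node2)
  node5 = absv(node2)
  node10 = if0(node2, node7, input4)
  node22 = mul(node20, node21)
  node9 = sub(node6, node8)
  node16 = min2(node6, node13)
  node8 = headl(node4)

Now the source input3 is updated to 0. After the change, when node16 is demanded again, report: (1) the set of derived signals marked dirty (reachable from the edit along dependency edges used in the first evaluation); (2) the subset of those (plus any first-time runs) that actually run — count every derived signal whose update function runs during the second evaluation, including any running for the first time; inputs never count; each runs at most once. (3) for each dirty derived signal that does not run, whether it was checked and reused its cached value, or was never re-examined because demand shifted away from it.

First demand of the output computes:
  node2 = min2(2, 4) = 2
  node6 = if0(input3=-5 -> else branch node2) = 2
  node10 = if0(node2=2 -> else branch input4) = 6
  node12 = absv(6) = 6
  node13 = neg(6) = -6
  node16 = min2(2, -6) = -6

After the edit, cleaning proceeds:
  node3: had never run; runs now, result 10.
  node6: a read changed (input3 -5->0) — executes, giving 10.
  node16: a read changed (node6 2->10) — executes, giving -6 — identical to its old value.

Note the branch switch — node3 had no cache and runs now for the first time.

The edit dirties: node6, node16.
3 derived signals run: node3, node6, node16.
No dirty derived signal escaped a run.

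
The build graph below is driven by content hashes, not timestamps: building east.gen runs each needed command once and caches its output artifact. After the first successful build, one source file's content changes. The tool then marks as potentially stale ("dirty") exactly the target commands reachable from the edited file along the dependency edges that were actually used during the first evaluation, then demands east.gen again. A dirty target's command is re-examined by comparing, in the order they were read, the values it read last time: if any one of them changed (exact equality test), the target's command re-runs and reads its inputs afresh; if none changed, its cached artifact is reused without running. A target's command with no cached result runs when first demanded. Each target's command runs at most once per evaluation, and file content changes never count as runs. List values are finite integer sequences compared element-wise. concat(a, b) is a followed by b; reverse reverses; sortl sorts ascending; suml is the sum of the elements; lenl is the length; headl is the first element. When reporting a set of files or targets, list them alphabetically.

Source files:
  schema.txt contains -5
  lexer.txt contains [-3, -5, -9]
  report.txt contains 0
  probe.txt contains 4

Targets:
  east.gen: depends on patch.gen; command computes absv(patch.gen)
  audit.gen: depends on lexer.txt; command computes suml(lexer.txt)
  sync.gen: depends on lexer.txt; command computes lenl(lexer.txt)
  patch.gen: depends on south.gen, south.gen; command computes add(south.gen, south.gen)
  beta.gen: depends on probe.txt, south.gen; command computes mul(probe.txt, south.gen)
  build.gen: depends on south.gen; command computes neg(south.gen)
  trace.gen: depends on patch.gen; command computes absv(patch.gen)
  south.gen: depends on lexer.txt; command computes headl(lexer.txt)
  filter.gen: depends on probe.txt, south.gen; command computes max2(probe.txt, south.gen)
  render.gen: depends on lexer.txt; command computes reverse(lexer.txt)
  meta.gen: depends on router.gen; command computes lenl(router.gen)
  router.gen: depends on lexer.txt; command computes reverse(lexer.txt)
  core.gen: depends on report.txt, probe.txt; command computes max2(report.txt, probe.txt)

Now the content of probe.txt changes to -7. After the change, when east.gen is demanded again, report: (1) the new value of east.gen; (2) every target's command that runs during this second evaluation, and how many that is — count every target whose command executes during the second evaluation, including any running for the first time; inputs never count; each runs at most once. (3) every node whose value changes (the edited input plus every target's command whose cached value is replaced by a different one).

Initial pass — values computed on the first demand:
  south.gen = headl([-3, -5, -9]) = -3
  patch.gen = add(-3, -3) = -6
  east.gen = absv(-6) = 6

Second demand — change propagation:
  no demanded computation ever read probe.txt, so the edit dirties nothing and nothing runs.

The important point: nothing the output needs ever reads probe.txt, so the edit is invisible to it.

east.gen now evaluates to 6.
Run set: none (0 run).
Changed values: probe.txt.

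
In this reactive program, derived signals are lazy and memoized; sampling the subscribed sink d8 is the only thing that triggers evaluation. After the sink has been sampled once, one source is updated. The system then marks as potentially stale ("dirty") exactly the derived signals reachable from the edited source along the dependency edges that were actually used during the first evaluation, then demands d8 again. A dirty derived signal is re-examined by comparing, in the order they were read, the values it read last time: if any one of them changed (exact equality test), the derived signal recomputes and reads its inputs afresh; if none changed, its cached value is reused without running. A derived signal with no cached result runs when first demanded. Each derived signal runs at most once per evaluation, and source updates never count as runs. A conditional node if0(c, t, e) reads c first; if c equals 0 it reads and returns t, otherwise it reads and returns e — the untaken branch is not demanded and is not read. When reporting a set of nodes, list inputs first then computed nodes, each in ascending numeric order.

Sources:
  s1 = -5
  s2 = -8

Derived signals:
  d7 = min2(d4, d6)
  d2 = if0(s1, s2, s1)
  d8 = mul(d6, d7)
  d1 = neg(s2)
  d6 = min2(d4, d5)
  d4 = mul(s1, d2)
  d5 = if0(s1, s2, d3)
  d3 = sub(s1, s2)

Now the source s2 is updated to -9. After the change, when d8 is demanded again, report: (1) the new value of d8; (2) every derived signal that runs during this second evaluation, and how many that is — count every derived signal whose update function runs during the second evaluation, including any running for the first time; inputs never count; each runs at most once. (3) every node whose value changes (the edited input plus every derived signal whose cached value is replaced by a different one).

First demand of the output computes:
  d2 = if0(s1=-5 -> else branch s1) = -5
  d3 = sub(-5, -8) = 3
  d4 = mul(-5, -5) = 25
  d5 = if0(s1=-5 -> else branch d3) = 3
  d6 = min2(25, 3) = 3
  d7 = min2(25, 3) = 3
  d8 = mul(3, 3) = 9

After the edit, cleaning proceeds:
  d3: a read changed (s2 -8->-9) — executes, giving 4.
  d5: a read changed (d3 3->4) — executes, giving 4.
  d6: a read changed (d5 3->4) — executes, giving 4.
  d7: a read changed (d6 3->4) — executes, giving 4.
  d8: a read changed (d6 3->4; d7 3->4) — executes, giving 16.

Demanding d8 again yields 16.
5 derived signals run: d3, d5, d6, d7, d8.
The nodes whose values change: s2, d3, d5, d6, d7, d8.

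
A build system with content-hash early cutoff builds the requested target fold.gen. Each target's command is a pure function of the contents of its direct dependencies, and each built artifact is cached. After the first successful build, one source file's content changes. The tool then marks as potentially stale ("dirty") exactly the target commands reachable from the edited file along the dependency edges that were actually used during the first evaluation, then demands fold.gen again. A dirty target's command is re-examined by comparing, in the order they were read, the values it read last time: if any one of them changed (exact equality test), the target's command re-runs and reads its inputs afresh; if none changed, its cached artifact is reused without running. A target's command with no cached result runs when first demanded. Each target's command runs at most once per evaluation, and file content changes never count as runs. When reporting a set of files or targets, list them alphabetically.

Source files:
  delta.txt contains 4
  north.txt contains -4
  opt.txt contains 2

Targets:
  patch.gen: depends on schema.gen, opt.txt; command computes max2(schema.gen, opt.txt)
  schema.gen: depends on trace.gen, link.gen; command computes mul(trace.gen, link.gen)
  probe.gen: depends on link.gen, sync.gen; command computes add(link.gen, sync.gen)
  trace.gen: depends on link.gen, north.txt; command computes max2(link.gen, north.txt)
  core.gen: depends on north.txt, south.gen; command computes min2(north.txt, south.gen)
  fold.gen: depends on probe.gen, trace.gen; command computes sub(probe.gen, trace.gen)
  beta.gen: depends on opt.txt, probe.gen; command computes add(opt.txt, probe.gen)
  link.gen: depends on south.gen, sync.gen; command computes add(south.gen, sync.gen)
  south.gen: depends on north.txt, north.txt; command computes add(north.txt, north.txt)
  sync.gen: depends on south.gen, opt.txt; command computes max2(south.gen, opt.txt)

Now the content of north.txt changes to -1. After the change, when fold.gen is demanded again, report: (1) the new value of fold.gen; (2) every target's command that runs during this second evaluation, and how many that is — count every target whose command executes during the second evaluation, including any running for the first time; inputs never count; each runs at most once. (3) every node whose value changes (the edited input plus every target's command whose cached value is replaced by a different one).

New value of fold.gen: 2.
Target commands that run: fold.gen, link.gen, probe.gen, south.gen, sync.gen, trace.gen — 6 in total.
Values that change: fold.gen, link.gen, north.txt, probe.gen, south.gen, trace.gen.

First evaluation (everything demanded from the output):
  south.gen = add(-4, -4) = -8
  sync.gen = max2(-8, 2) = 2
  link.gen = add(-8, 2) = -6
  probe.gen = add(-6, 2) = -4
  trace.gen = max2(-6, -4) = -4
  fold.gen = sub(-4, -4) = 0

Propagation after the edit:
  south.gen: runs — north.txt -4->-1; north.txt -4->-1; result -2.
  sync.gen: runs — south.gen -8->-2; result 2 (same value as before).
  link.gen: runs — south.gen -8->-2; result 0.
  probe.gen: runs — link.gen -6->0; result 2.
  trace.gen: runs — link.gen -6->0; north.txt -4->-1; result 0.
  fold.gen: runs — probe.gen -4->2; trace.gen -4->0; result 2.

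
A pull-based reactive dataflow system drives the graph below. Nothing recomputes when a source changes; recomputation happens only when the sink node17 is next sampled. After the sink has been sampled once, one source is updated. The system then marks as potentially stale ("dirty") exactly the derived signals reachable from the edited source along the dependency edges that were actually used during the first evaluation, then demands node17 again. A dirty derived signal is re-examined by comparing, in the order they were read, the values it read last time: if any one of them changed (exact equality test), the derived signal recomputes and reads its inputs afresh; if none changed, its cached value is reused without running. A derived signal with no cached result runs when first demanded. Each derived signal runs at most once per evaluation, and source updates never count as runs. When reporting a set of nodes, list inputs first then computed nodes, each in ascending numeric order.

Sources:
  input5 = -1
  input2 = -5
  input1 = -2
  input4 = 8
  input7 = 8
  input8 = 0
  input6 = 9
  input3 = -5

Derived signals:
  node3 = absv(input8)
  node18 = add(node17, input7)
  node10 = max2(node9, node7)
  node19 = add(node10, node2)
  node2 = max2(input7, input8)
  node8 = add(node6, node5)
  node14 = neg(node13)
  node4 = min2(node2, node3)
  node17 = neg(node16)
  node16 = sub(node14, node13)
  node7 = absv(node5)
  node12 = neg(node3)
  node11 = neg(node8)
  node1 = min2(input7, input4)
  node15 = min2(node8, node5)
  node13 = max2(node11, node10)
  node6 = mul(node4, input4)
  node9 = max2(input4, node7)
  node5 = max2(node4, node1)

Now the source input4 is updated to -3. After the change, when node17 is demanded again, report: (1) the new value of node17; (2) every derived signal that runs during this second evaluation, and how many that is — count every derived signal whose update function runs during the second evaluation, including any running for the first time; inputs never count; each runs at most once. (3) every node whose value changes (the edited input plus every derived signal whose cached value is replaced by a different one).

First evaluation (everything demanded from the output):
  node1 = min2(8, 8) = 8
  node2 = max2(8, 0) = 8
  node3 = absv(0) = 0
  node4 = min2(8, 0) = 0
  node5 = max2(0, 8) = 8
  node6 = mul(0, 8) = 0
  node7 = absv(8) = 8
  node8 = add(0, 8) = 8
  node9 = max2(8, 8) = 8
  node10 = max2(8, 8) = 8
  node11 = neg(8) = -8
  node13 = max2(-8, 8) = 8
  node14 = neg(8) = -8
  node16 = sub(-8, 8) = -16
  node17 = neg(-16) = 16

Propagation after the edit:
  node1: runs — input4 8->-3; result -3.
  node5: runs — node1 8->-3; result 0.
  node6: runs — input4 8->-3; result 0 (same value as before).
  node7: runs — node5 8->0; result 0.
  node8: runs — node5 8->0; result 0.
  node9: runs — input4 8->-3; node7 8->0; result 0.
  node10: runs — node9 8->0; node7 8->0; result 0.
  node11: runs — node8 8->0; result 0.
  node13: runs — node11 -8->0; node10 8->0; result 0.
  node14: runs — node13 8->0; result 0.
  node16: runs — node14 -8->0; node13 8->0; result 0.
  node17: runs — node16 -16->0; result 0.

New value of node17: 0.
Derived signals that run: node1, node5, node6, node7, node8, node9, node10, node11, node13, node14, node16, node17 — 12 in total.
Values that change: input4, node1, node5, node7, node8, node9, node10, node11, node13, node14, node16, node17.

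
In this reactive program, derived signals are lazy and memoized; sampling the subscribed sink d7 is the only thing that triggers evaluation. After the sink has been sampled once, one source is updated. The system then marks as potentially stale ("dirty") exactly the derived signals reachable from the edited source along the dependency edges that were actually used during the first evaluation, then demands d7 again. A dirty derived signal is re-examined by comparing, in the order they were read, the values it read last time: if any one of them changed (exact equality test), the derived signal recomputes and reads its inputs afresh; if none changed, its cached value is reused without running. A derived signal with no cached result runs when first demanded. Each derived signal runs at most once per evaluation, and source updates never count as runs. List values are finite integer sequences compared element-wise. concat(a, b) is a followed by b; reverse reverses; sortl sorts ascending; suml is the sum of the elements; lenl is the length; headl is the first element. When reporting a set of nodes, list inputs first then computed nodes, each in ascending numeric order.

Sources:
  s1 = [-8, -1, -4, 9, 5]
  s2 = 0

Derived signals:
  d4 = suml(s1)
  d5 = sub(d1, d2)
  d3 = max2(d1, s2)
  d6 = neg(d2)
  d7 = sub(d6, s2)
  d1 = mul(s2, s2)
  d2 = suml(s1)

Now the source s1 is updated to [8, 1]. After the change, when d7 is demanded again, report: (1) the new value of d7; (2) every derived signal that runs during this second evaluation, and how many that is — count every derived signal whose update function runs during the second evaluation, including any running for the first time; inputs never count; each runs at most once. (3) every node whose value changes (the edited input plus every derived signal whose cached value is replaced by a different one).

First demand of the output computes:
  d2 = suml([-8, -1, -4, 9, 5]) = 1
  d6 = neg(1) = -1
  d7 = sub(-1, 0) = -1

After the edit, cleaning proceeds:
  d2: a read changed (s1 [-8, -1, -4, 9, 5]->[8, 1]) — executes, giving 9.
  d6: a read changed (d2 1->9) — executes, giving -9.
  d7: a read changed (d6 -1->-9) — executes, giving -9.

Demanding d7 again yields -9.
3 derived signals run: d2, d6, d7.
The nodes whose values change: s1, d2, d6, d7.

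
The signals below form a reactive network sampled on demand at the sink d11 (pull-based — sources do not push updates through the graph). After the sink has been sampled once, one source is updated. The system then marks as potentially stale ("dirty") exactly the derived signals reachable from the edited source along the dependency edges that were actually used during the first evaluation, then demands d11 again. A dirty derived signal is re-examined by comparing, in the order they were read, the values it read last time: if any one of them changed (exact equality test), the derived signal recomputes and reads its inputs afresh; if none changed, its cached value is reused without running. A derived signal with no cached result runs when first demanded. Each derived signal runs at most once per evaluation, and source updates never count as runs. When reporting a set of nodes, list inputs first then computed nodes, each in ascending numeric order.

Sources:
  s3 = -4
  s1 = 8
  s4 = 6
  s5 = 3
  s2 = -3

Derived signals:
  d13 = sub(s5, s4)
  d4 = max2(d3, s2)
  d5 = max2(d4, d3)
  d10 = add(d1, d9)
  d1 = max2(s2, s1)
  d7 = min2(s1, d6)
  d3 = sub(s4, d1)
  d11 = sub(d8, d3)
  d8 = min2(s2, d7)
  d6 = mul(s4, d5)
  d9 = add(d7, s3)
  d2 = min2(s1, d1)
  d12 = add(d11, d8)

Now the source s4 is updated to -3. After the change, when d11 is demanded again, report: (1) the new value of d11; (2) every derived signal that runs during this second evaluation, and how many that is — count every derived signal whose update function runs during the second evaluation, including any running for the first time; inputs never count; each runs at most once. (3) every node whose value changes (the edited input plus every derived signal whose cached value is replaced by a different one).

Initial pass — values computed on the first demand:
  d1 = max2(-3, 8) = 8
  d3 = sub(6, 8) = -2
  d4 = max2(-2, -3) = -2
  d5 = max2(-2, -2) = -2
  d6 = mul(6, -2) = -12
  d7 = min2(8, -12) = -12
  d8 = min2(-3, -12) = -12
  d11 = sub(-12, -2) = -10

Second demand — change propagation:
  d3: re-runs because s4 6->-3; new result -11.
  d4: re-runs because d3 -2->-11; new result -3.
  d5: re-runs because d4 -2->-3; d3 -2->-11; new result -3.
  d6: re-runs because s4 6->-3; d5 -2->-3; new result 9.
  d7: re-runs because d6 -12->9; new result 8.
  d8: re-runs because d7 -12->8; new result -3.
  d11: re-runs because d8 -12->-3; d3 -2->-11; new result 8.

d11 now evaluates to 8.
Run set: d3, d4, d5, d6, d7, d8, d11 (7 run).
Changed values: s4, d3, d4, d5, d6, d7, d8, d11.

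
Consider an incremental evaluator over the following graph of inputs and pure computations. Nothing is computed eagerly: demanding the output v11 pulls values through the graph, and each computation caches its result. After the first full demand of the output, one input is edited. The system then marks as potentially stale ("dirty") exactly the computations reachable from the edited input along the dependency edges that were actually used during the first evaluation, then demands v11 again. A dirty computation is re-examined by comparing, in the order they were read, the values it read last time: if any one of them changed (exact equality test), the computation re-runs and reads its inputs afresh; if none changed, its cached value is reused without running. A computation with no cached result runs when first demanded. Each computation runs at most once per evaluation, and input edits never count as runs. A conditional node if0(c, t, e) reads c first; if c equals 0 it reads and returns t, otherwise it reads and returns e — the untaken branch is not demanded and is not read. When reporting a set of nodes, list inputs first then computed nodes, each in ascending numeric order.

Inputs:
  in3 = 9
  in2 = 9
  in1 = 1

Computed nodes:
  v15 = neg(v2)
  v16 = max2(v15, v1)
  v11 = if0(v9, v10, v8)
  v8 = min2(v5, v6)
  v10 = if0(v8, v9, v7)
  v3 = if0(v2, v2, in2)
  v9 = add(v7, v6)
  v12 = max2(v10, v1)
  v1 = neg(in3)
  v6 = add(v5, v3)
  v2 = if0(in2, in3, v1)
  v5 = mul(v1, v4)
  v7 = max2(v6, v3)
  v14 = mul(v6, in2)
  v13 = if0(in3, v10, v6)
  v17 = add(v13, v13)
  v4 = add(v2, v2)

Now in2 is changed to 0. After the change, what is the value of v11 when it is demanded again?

v11 now evaluates to -162.

Initial pass — values computed on the first demand:
  v1 = neg(9) = -9
  v2 = if0(in2=9 -> else branch v1) = -9
  v3 = if0(v2=-9 -> else branch in2) = 9
  v4 = add(-9, -9) = -18
  v5 = mul(-9, -18) = 162
  v6 = add(162, 9) = 171
  v7 = max2(171, 9) = 171
  v8 = min2(162, 171) = 162
  v9 = add(171, 171) = 342
  v11 = if0(v9=342 -> else branch v8) = 162

Second demand — change propagation:
  v2: re-runs because in2 9->0; new result 9.
  v3: re-runs because v2 -9->9; in2 9->0; new result 0.
  v4: re-runs because v2 -9->9; v2 -9->9; new result 18.
  v5: re-runs because v4 -18->18; new result -162.
  v6: re-runs because v5 162->-162; v3 9->0; new result -162.
  v7: re-runs because v6 171->-162; v3 9->0; new result 0.
  v8: re-runs because v5 162->-162; v6 171->-162; new result -162.
  v9: re-runs because v7 171->0; v6 171->-162; new result -162.
  v11: re-runs because v9 342->-162; v8 162->-162; new result -162.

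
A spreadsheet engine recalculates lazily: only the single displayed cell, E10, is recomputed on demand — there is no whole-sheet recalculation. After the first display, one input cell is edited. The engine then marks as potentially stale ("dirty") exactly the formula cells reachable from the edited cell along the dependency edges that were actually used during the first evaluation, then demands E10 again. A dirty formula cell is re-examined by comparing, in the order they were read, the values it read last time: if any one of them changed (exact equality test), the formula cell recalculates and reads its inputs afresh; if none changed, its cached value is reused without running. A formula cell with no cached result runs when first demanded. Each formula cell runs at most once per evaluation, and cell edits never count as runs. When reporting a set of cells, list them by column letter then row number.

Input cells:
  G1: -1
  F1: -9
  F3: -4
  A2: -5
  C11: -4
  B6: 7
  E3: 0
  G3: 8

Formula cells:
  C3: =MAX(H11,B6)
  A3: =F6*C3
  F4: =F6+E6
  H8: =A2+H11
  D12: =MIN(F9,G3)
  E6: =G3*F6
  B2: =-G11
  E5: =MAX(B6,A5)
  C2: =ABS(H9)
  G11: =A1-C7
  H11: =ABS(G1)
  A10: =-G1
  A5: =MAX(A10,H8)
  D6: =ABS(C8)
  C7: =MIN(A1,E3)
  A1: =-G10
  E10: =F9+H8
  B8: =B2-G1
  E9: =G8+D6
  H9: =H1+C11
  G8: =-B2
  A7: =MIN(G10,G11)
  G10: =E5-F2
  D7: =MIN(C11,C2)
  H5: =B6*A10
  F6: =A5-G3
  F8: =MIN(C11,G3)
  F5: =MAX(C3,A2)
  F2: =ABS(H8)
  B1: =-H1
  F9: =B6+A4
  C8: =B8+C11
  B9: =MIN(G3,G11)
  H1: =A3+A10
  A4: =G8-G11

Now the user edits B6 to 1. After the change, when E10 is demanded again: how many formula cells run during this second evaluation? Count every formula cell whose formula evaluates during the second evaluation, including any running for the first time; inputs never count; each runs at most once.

First evaluation (everything demanded from the output):
  A10 = -(-1) = 1
  H11 = ABS(-1) = 1
  H8 = -5 + 1 = -4
  A5 = MAX(1, -4) = 1
  E5 = MAX(7, 1) = 7
  F2 = ABS(-4) = 4
  G10 = 7 - 4 = 3
  A1 = -(3) = -3
  C7 = MIN(-3, 0) = -3
  G11 = -3 - -3 = 0
  B2 = -(0) = 0
  G8 = -(0) = 0
  A4 = 0 - 0 = 0
  F9 = 7 + 0 = 7
  E10 = 7 + -4 = 3

Propagation after the edit:
  E5: runs — B6 7->1; result 1.
  G10: runs — E5 7->1; result -3.
  A1: runs — G10 3->-3; result 3.
  C7: runs — A1 -3->3; result 0.
  G11: runs — A1 -3->3; C7 -3->0; result 3.
  B2: runs — G11 0->3; result -3.
  G8: runs — B2 0->-3; result 3.
  A4: runs — G8 0->3; G11 0->3; result 0 (same value as before).
  F9: runs — B6 7->1; result 1.
  E10: runs — F9 7->1; result -3.

Formula cells that run: A1, A4, B2, C7, E5, E10, F9, G8, G10, G11 — 10 in total.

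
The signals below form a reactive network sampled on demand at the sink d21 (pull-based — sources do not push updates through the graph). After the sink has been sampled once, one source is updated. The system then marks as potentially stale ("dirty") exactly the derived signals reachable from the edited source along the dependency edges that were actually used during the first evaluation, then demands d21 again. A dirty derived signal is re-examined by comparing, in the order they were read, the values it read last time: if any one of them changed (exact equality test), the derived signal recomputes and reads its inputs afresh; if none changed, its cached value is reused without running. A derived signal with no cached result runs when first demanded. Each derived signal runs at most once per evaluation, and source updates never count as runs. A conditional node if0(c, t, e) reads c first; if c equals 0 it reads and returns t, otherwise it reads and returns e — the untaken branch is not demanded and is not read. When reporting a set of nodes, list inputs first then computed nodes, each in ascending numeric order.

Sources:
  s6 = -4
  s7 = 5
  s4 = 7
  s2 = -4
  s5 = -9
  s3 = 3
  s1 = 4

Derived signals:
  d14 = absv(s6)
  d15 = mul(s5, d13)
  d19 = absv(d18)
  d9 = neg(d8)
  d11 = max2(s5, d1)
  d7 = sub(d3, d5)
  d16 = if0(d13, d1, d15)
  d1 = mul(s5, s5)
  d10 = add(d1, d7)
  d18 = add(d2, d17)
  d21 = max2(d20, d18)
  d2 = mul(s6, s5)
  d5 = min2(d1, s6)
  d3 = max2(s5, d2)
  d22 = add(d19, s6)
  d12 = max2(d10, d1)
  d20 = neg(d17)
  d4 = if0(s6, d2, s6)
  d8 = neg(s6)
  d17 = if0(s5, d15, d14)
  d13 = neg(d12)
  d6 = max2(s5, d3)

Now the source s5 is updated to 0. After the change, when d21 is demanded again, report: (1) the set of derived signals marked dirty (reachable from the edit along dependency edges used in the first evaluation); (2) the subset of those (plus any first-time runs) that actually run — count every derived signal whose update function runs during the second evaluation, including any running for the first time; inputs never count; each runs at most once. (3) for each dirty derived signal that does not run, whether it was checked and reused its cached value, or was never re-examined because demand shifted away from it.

Initial pass — values computed on the first demand:
  d2 = mul(-4, -9) = 36
  d14 = absv(-4) = 4
  d17 = if0(s5=-9 -> else branch d14) = 4
  d18 = add(36, 4) = 40
  d20 = neg(4) = -4
  d21 = max2(-4, 40) = 40

Second demand — change propagation:
  d1: newly demanded (no cache) — executes and yields 0.
  d2: re-runs because s5 -9->0; new result 0.
  d3: newly demanded (no cache) — executes and yields 0.
  d5: newly demanded (no cache) — executes and yields -4.
  d7: newly demanded (no cache) — executes and yields 4.
  d10: newly demanded (no cache) — executes and yields 4.
  d12: newly demanded (no cache) — executes and yields 4.
  d13: newly demanded (no cache) — executes and yields -4.
  d15: newly demanded (no cache) — executes and yields 0.
  d17: re-runs because s5 -9->0; new result 0.
  d18: re-runs because d2 36->0; d17 4->0; new result 0.
  d20: re-runs because d17 4->0; new result 0.
  d21: re-runs because d20 -4->0; d18 40->0; new result 0.

The important point: the flipped condition pulls in fresh nodes; d1, d3, d5, d7, d10, d12, d13, d15 run for the first time.

Dirty set: d2, d17, d18, d20, d21.
Run set: d1, d2, d3, d5, d7, d10, d12, d13, d15, d17, d18, d20, d21 (13 run).
All dirty derived signals ended up running.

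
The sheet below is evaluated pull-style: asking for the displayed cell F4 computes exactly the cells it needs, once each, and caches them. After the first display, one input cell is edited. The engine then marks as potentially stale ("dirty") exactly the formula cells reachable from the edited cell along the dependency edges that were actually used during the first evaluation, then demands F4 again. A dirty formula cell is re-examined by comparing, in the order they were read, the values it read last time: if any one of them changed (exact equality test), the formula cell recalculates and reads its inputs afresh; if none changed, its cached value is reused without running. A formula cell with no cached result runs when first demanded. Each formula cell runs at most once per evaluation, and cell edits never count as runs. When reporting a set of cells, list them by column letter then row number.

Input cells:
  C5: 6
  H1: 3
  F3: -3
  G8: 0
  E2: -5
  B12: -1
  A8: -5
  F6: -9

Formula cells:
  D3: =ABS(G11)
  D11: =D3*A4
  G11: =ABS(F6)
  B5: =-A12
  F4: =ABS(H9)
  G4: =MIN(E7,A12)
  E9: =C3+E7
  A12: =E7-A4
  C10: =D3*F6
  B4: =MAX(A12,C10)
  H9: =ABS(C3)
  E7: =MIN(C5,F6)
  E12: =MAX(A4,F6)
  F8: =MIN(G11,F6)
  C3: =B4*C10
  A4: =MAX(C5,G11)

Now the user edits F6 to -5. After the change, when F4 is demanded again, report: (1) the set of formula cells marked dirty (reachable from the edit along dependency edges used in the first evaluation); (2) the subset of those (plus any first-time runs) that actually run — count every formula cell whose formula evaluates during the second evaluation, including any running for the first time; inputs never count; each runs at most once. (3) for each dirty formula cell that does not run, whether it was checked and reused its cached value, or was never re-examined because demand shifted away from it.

First demand of the output computes:
  E7 = MIN(6, -9) = -9
  G11 = ABS(-9) = 9
  A4 = MAX(6, 9) = 9
  A12 = -9 - 9 = -18
  D3 = ABS(9) = 9
  C10 = 9 * -9 = -81
  B4 = MAX(-18, -81) = -18
  C3 = -18 * -81 = 1458
  H9 = ABS(1458) = 1458
  F4 = ABS(1458) = 1458

After the edit, cleaning proceeds:
  E7: a read changed (F6 -9->-5) — executes, giving -5.
  G11: a read changed (F6 -9->-5) — executes, giving 5.
  A4: a read changed (G11 9->5) — executes, giving 6.
  A12: a read changed (E7 -9->-5; A4 9->6) — executes, giving -11.
  D3: a read changed (G11 9->5) — executes, giving 5.
  C10: a read changed (D3 9->5; F6 -9->-5) — executes, giving -25.
  B4: a read changed (A12 -18->-11; C10 -81->-25) — executes, giving -11.
  C3: a read changed (B4 -18->-11; C10 -81->-25) — executes, giving 275.
  H9: a read changed (C3 1458->275) — executes, giving 275.
  F4: a read changed (H9 1458->275) — executes, giving 275.

The edit dirties: A4, A12, B4, C3, C10, D3, E7, F4, G11, H9.
10 formula cells run: A4, A12, B4, C3, C10, D3, E7, F4, G11, H9.
No dirty formula cell escaped a run.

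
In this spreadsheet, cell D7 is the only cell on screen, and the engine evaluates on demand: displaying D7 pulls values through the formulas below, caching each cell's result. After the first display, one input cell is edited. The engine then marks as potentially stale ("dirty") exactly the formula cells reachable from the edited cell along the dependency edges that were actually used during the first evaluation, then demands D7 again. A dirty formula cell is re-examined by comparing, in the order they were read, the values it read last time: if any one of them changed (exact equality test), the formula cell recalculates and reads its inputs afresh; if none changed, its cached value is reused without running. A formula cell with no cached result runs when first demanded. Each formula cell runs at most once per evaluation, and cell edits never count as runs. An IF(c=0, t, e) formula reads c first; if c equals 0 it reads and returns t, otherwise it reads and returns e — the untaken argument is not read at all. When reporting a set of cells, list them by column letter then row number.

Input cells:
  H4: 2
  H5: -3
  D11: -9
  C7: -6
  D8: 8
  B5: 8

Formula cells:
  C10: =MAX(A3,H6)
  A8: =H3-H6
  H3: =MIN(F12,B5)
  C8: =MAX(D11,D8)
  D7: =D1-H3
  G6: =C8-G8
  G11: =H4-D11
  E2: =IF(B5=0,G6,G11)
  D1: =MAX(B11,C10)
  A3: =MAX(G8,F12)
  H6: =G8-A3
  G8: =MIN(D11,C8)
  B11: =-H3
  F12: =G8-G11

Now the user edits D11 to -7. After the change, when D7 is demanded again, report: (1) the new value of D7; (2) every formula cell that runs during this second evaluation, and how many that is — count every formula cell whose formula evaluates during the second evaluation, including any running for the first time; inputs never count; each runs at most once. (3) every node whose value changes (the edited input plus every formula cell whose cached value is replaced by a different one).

D7 now evaluates to 32.
Run set: A3, B11, C8, C10, D1, D7, F12, G8, G11, H3, H6 (11 run).
Changed values: A3, B11, D1, D7, D11, F12, G8, G11, H3.

Initial pass — values computed on the first demand:
  C8 = MAX(-9, 8) = 8
  G8 = MIN(-9, 8) = -9
  G11 = 2 - -9 = 11
  F12 = -9 - 11 = -20
  A3 = MAX(-9, -20) = -9
  H3 = MIN(-20, 8) = -20
  B11 = -(-20) = 20
  H6 = -9 - -9 = 0
  C10 = MAX(-9, 0) = 0
  D1 = MAX(20, 0) = 20
  D7 = 20 - -20 = 40

Second demand — change propagation:
  C8: re-runs because D11 -9->-7; new result 8 (unchanged).
  G8: re-runs because D11 -9->-7; new result -7.
  G11: re-runs because D11 -9->-7; new result 9.
  F12: re-runs because G8 -9->-7; G11 11->9; new result -16.
  A3: re-runs because G8 -9->-7; F12 -20->-16; new result -7.
  H3: re-runs because F12 -20->-16; new result -16.
  B11: re-runs because H3 -20->-16; new result 16.
  H6: re-runs because G8 -9->-7; A3 -9->-7; new result 0 (unchanged).
  C10: re-runs because A3 -9->-7; new result 0 (unchanged).
  D1: re-runs because B11 20->16; new result 16.
  D7: re-runs because D1 20->16; H3 -20->-16; new result 32.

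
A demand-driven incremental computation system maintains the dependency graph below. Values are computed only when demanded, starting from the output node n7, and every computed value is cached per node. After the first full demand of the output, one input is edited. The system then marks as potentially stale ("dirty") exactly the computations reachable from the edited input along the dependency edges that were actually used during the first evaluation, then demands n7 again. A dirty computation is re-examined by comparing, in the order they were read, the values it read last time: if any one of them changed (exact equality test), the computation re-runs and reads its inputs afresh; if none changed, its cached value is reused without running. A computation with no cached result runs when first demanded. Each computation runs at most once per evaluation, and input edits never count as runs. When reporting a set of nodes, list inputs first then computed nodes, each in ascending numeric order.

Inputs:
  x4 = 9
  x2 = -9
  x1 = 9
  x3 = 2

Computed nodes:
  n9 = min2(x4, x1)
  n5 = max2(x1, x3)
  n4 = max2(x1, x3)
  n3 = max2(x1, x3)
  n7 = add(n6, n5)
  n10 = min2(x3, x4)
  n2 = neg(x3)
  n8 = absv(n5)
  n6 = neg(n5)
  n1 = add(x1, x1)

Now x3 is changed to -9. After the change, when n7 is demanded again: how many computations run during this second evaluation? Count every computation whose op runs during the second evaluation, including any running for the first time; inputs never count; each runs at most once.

First evaluation (everything demanded from the output):
  n5 = max2(9, 2) = 9
  n6 = neg(9) = -9
  n7 = add(-9, 9) = 0

Propagation after the edit:
  n5: runs — x3 2->-9; result 9 (same value as before).
  n6: checked — values it read are unchanged (n5 unchanged); reused cached -9 without running.
  n7: checked — values it read are unchanged (n6 unchanged, n5 unchanged); reused cached 0 without running.

Key observation: the change is absorbed at n5 — it re-runs but produces the same value, and the output's value is unchanged.

Computations that run: n5 — 1 in total.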